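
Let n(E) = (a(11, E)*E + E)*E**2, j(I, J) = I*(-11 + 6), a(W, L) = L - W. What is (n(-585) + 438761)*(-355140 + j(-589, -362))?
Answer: -41953611262971020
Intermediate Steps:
j(I, J) = -5*I (j(I, J) = I*(-5) = -5*I)
n(E) = E**2*(E + E*(-11 + E)) (n(E) = ((E - 1*11)*E + E)*E**2 = ((E - 11)*E + E)*E**2 = ((-11 + E)*E + E)*E**2 = (E*(-11 + E) + E)*E**2 = (E + E*(-11 + E))*E**2 = E**2*(E + E*(-11 + E)))
(n(-585) + 438761)*(-355140 + j(-589, -362)) = ((-585)**3*(-10 - 585) + 438761)*(-355140 - 5*(-589)) = (-200201625*(-595) + 438761)*(-355140 + 2945) = (119119966875 + 438761)*(-352195) = 119120405636*(-352195) = -41953611262971020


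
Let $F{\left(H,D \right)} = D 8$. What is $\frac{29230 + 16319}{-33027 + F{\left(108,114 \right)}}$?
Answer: $- \frac{15183}{10705} \approx -1.4183$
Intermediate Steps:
$F{\left(H,D \right)} = 8 D$
$\frac{29230 + 16319}{-33027 + F{\left(108,114 \right)}} = \frac{29230 + 16319}{-33027 + 8 \cdot 114} = \frac{45549}{-33027 + 912} = \frac{45549}{-32115} = 45549 \left(- \frac{1}{32115}\right) = - \frac{15183}{10705}$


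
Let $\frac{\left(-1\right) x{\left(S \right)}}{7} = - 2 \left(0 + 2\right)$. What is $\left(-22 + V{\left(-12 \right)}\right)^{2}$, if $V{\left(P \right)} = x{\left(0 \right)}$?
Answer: $36$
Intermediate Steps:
$x{\left(S \right)} = 28$ ($x{\left(S \right)} = - 7 \left(- 2 \left(0 + 2\right)\right) = - 7 \left(\left(-2\right) 2\right) = \left(-7\right) \left(-4\right) = 28$)
$V{\left(P \right)} = 28$
$\left(-22 + V{\left(-12 \right)}\right)^{2} = \left(-22 + 28\right)^{2} = 6^{2} = 36$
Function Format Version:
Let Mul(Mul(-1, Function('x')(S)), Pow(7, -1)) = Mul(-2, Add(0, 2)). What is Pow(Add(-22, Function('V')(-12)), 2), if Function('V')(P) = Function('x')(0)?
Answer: 36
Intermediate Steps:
Function('x')(S) = 28 (Function('x')(S) = Mul(-7, Mul(-2, Add(0, 2))) = Mul(-7, Mul(-2, 2)) = Mul(-7, -4) = 28)
Function('V')(P) = 28
Pow(Add(-22, Function('V')(-12)), 2) = Pow(Add(-22, 28), 2) = Pow(6, 2) = 36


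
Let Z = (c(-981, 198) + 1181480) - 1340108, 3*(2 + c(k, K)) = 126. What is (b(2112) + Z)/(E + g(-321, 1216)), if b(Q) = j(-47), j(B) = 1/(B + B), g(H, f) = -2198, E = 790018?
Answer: -14907273/74055080 ≈ -0.20130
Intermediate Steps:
j(B) = 1/(2*B)
c(k, K) = 40 (c(k, K) = -2 + (1/3)*126 = -2 + 42 = 40)
b(Q) = -1/94 (b(Q) = (1/2)/(-47) = (1/2)*(-1/47) = -1/94)
Z = -158588 (Z = (40 + 1181480) - 1340108 = 1181520 - 1340108 = -158588)
(b(2112) + Z)/(E + g(-321, 1216)) = (-1/94 - 158588)/(790018 - 2198) = -14907273/94/787820 = -14907273/94*1/787820 = -14907273/74055080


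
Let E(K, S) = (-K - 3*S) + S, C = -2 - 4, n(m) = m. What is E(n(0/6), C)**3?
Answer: 1728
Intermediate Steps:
C = -6
E(K, S) = -K - 2*S
E(n(0/6), C)**3 = (-0/6 - 2*(-6))**3 = (-0/6 + 12)**3 = (-1*0 + 12)**3 = (0 + 12)**3 = 12**3 = 1728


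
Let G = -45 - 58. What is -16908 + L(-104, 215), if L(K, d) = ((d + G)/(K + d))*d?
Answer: -1852708/111 ≈ -16691.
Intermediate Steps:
G = -103
L(K, d) = d*(-103 + d)/(K + d) (L(K, d) = ((d - 103)/(K + d))*d = ((-103 + d)/(K + d))*d = d*(-103 + d)/(K + d))
-16908 + L(-104, 215) = -16908 + 215*(-103 + 215)/(-104 + 215) = -16908 + 215*112/111 = -16908 + 215*(1/111)*112 = -16908 + 24080/111 = -1852708/111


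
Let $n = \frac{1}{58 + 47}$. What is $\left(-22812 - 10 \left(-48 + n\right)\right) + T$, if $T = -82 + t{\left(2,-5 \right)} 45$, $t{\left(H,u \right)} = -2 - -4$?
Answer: $- \frac{468806}{21} \approx -22324.0$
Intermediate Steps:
$n = \frac{1}{105} \approx 0.0095238$
$t{\left(H,u \right)} = 2$ ($t{\left(H,u \right)} = -2 + 4 = 2$)
$T = 8$ ($T = -82 + 2 \cdot 45 = -82 + 90 = 8$)
$\left(-22812 - 10 \left(-48 + n\right)\right) + T = \left(-22812 - 10 \left(-48 + \frac{1}{105}\right)\right) + 8 = \left(-22812 - - \frac{10078}{21}\right) + 8 = \left(-22812 + \frac{10078}{21}\right) + 8 = - \frac{468974}{21} + 8 = - \frac{468806}{21}$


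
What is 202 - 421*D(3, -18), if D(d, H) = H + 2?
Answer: 6938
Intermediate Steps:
D(d, H) = 2 + H
202 - 421*D(3, -18) = 202 - 421*(2 - 18) = 202 - 421*(-16) = 202 + 6736 = 6938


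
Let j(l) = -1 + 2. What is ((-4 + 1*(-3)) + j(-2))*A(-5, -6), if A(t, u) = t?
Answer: 30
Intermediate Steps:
j(l) = 1
((-4 + 1*(-3)) + j(-2))*A(-5, -6) = ((-4 + 1*(-3)) + 1)*(-5) = ((-4 - 3) + 1)*(-5) = (-7 + 1)*(-5) = -6*(-5) = 30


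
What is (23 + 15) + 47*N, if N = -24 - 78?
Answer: -4756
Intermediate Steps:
N = -102
(23 + 15) + 47*N = (23 + 15) + 47*(-102) = 38 - 4794 = -4756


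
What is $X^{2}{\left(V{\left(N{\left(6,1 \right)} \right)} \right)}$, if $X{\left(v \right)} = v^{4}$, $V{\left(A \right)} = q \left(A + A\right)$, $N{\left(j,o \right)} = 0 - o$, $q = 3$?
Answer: $1679616$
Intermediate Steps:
$N{\left(j,o \right)} = - o$
$V{\left(A \right)} = 6 A$ ($V{\left(A \right)} = 3 \left(A + A\right) = 3 \cdot 2 A = 6 A$)
$X^{2}{\left(V{\left(N{\left(6,1 \right)} \right)} \right)} = \left(\left(6 \left(\left(-1\right) 1\right)\right)^{4}\right)^{2} = \left(\left(6 \left(-1\right)\right)^{4}\right)^{2} = \left(\left(-6\right)^{4}\right)^{2} = 1296^{2} = 1679616$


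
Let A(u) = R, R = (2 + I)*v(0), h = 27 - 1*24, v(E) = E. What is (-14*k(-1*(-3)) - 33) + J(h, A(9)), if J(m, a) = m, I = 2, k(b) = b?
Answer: -72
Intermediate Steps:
h = 3 (h = 27 - 24 = 3)
R = 0 (R = (2 + 2)*0 = 4*0 = 0)
A(u) = 0
(-14*k(-1*(-3)) - 33) + J(h, A(9)) = (-(-14)*(-3) - 33) + 3 = (-14*3 - 33) + 3 = (-42 - 33) + 3 = -75 + 3 = -72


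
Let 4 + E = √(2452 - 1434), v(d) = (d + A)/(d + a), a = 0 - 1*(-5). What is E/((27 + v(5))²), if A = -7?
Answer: -25/4489 + 25*√1018/17956 ≈ 0.038853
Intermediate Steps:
a = 5 (a = 0 + 5 = 5)
v(d) = (-7 + d)/(5 + d) (v(d) = (d - 7)/(d + 5) = (-7 + d)/(5 + d))
E = -4 + √1018 (E = -4 + √(2452 - 1434) = -4 + √1018 ≈ 27.906)
E/((27 + v(5))²) = (-4 + √1018)/((27 + (-7 + 5)/(5 + 5))²) = (-4 + √1018)/((27 - 2/10)²) = (-4 + √1018)/((27 + (⅒)*(-2))²) = (-4 + √1018)/((27 - ⅕)²) = (-4 + √1018)/((134/5)²) = (-4 + √1018)/(17956/25) = (-4 + √1018)*(25/17956) = -25/4489 + 25*√1018/17956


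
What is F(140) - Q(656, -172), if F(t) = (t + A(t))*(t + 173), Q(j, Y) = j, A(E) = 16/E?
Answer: 1511992/35 ≈ 43200.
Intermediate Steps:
F(t) = (173 + t)*(t + 16/t) (F(t) = (t + 16/t)*(t + 173) = (t + 16/t)*(173 + t) = (173 + t)*(t + 16/t))
F(140) - Q(656, -172) = (16 + 140**2 + 173*140 + 2768/140) - 1*656 = (16 + 19600 + 24220 + 2768*(1/140)) - 656 = (16 + 19600 + 24220 + 692/35) - 656 = 1534952/35 - 656 = 1511992/35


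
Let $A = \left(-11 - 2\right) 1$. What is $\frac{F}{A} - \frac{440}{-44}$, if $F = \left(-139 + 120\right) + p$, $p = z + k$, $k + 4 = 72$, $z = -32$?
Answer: $\frac{113}{13} \approx 8.6923$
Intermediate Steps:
$k = 68$ ($k = -4 + 72 = 68$)
$p = 36$ ($p = -32 + 68 = 36$)
$F = 17$ ($F = \left(-139 + 120\right) + 36 = -19 + 36 = 17$)
$A = -13$ ($A = \left(-13\right) 1 = -13$)
$\frac{F}{A} - \frac{440}{-44} = \frac{17}{-13} - \frac{440}{-44} = 17 \left(- \frac{1}{13}\right) - -10 = - \frac{17}{13} + 10 = \frac{113}{13}$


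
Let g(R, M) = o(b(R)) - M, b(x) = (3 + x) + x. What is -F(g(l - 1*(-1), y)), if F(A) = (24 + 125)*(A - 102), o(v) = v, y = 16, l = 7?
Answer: 14751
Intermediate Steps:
b(x) = 3 + 2*x
g(R, M) = 3 - M + 2*R (g(R, M) = (3 + 2*R) - M = 3 - M + 2*R)
F(A) = -15198 + 149*A (F(A) = 149*(-102 + A) = -15198 + 149*A)
-F(g(l - 1*(-1), y)) = -(-15198 + 149*(3 - 1*16 + 2*(7 - 1*(-1)))) = -(-15198 + 149*(3 - 16 + 2*(7 + 1))) = -(-15198 + 149*(3 - 16 + 2*8)) = -(-15198 + 149*(3 - 16 + 16)) = -(-15198 + 149*3) = -(-15198 + 447) = -1*(-14751) = 14751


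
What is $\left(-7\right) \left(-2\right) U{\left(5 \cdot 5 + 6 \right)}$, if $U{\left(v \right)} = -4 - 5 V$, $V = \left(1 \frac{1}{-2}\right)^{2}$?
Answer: $- \frac{147}{2} \approx -73.5$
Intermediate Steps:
$V = \frac{1}{4}$ ($V = \left(1 \left(- \frac{1}{2}\right)\right)^{2} = \left(- \frac{1}{2}\right)^{2} = \frac{1}{4} \approx 0.25$)
$U{\left(v \right)} = - \frac{21}{4}$ ($U{\left(v \right)} = -4 - \frac{5}{4} = - \frac{21}{4}$)
$\left(-7\right) \left(-2\right) U{\left(5 \cdot 5 + 6 \right)} = \left(-7\right) \left(-2\right) \left(- \frac{21}{4}\right) = 14 \left(- \frac{21}{4}\right) = - \frac{147}{2}$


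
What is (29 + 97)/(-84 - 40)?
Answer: -63/62 ≈ -1.0161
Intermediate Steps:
(29 + 97)/(-84 - 40) = 126/(-124) = 126*(-1/124) = -63/62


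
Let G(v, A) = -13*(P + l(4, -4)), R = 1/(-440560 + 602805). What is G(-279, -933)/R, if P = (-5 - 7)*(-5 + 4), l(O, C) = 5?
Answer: -35856145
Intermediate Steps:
P = 12 (P = -12*(-1) = 12)
R = 1/162245 ≈ 6.1635e-6
G(v, A) = -221 (G(v, A) = -13*(12 + 5) = -13*17 = -221)
G(-279, -933)/R = -221/1/162245 = -221*162245 = -35856145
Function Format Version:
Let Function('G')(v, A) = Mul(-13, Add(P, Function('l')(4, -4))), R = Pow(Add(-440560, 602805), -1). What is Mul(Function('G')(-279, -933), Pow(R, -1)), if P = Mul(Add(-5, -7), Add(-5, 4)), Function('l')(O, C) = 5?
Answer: -35856145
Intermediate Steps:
P = 12 (P = Mul(-12, -1) = 12)
R = Rational(1, 162245) (R = Pow(162245, -1) = Rational(1, 162245) ≈ 6.1635e-6)
Function('G')(v, A) = -221 (Function('G')(v, A) = Mul(-13, Add(12, 5)) = Mul(-13, 17) = -221)
Mul(Function('G')(-279, -933), Pow(R, -1)) = Mul(-221, Pow(Rational(1, 162245), -1)) = Mul(-221, 162245) = -35856145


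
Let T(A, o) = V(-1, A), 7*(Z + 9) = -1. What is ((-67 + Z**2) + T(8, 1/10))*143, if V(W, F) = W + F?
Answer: 165308/49 ≈ 3373.6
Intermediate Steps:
Z = -64/7 (Z = -9 + (1/7)*(-1) = -9 - 1/7 = -64/7 ≈ -9.1429)
V(W, F) = F + W
T(A, o) = -1 + A (T(A, o) = A - 1 = -1 + A)
((-67 + Z**2) + T(8, 1/10))*143 = ((-67 + (-64/7)**2) + (-1 + 8))*143 = ((-67 + 4096/49) + 7)*143 = (813/49 + 7)*143 = (1156/49)*143 = 165308/49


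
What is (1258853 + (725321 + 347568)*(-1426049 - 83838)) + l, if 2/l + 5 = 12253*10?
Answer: -198483135596892248/122525 ≈ -1.6199e+12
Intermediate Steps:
l = 2/122525 (l = 2/(-5 + 12253*10) = 2/(-5 + 122530) = 2/122525 ≈ 1.6323e-5)
(1258853 + (725321 + 347568)*(-1426049 - 83838)) + l = (1258853 + (725321 + 347568)*(-1426049 - 83838)) + 2/122525 = (1258853 + 1072889*(-1509887)) + 2/122525 = (1258853 - 1619941153543) + 2/122525 = -1619939894690 + 2/122525 = -198483135596892248/122525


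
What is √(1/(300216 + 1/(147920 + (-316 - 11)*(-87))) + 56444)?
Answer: √158244985424663570125574245/52948795705 ≈ 237.58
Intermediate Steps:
√(1/(300216 + 1/(147920 + (-316 - 11)*(-87))) + 56444) = √(1/(300216 + 1/(147920 - 327*(-87))) + 56444) = √(1/(300216 + 1/(147920 + 28449)) + 56444) = √(1/(300216 + 1/176369) + 56444) = √(1/(52948795705/176369) + 56444) = √(176369/52948795705 + 56444) = √(2988641824949389/52948795705) = √158244985424663570125574245/52948795705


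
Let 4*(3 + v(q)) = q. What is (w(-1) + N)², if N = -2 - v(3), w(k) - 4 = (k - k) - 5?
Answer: 9/16 ≈ 0.56250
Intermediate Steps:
v(q) = -3 + q/4
w(k) = -1 (w(k) = 4 + ((k - k) - 5) = 4 + (0 - 5) = 4 - 5 = -1)
N = ¼ (N = -2 - (-3 + (¼)*3) = -2 - (-3 + ¾) = -2 - 1*(-9/4) = -2 + 9/4 = ¼ ≈ 0.25000)
(w(-1) + N)² = (-1 + ¼)² = (-¾)² = 9/16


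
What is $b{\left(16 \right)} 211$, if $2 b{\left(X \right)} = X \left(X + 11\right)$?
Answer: $45576$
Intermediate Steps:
$b{\left(X \right)} = \frac{X \left(11 + X\right)}{2}$ ($b{\left(X \right)} = \frac{X \left(X + 11\right)}{2} = \frac{X \left(11 + X\right)}{2}$)
$b{\left(16 \right)} 211 = \frac{1}{2} \cdot 16 \left(11 + 16\right) 211 = \frac{1}{2} \cdot 16 \cdot 27 \cdot 211 = 216 \cdot 211 = 45576$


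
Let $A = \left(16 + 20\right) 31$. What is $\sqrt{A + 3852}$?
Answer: $6 \sqrt{138} \approx 70.484$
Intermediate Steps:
$A = 1116$ ($A = 36 \cdot 31 = 1116$)
$\sqrt{A + 3852} = \sqrt{1116 + 3852} = \sqrt{4968} = 6 \sqrt{138}$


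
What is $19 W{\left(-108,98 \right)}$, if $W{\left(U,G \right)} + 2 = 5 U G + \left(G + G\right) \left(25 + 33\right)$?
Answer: $-789526$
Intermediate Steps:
$W{\left(U,G \right)} = -2 + 116 G + 5 G U$ ($W{\left(U,G \right)} = -2 + \left(5 U G + \left(G + G\right) \left(25 + 33\right)\right) = -2 + \left(5 G U + 2 G 58\right) = -2 + \left(5 G U + 116 G\right) = -2 + \left(116 G + 5 G U\right) = -2 + 116 G + 5 G U$)
$19 W{\left(-108,98 \right)} = 19 \left(-2 + 116 \cdot 98 + 5 \cdot 98 \left(-108\right)\right) = 19 \left(-2 + 11368 - 52920\right) = 19 \left(-41554\right) = -789526$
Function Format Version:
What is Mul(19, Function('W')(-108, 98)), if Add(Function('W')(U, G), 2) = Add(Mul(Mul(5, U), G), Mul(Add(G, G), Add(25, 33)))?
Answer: -789526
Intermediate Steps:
Function('W')(U, G) = Add(-2, Mul(116, G), Mul(5, G, U)) (Function('W')(U, G) = Add(-2, Add(Mul(Mul(5, U), G), Mul(Add(G, G), Add(25, 33)))) = Add(-2, Add(Mul(5, G, U), Mul(Mul(2, G), 58))) = Add(-2, Add(Mul(5, G, U), Mul(116, G))) = Add(-2, Add(Mul(116, G), Mul(5, G, U))) = Add(-2, Mul(116, G), Mul(5, G, U)))
Mul(19, Function('W')(-108, 98)) = Mul(19, Add(-2, Mul(116, 98), Mul(5, 98, -108))) = Mul(19, Add(-2, 11368, -52920)) = Mul(19, -41554) = -789526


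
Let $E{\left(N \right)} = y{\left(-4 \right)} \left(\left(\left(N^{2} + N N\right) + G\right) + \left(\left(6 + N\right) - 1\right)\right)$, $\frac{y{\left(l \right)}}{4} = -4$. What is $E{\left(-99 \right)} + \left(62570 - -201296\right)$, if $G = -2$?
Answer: $-48230$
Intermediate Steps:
$y{\left(l \right)} = -16$ ($y{\left(l \right)} = 4 \left(-4\right) = -16$)
$E{\left(N \right)} = -48 - 32 N^{2} - 16 N$ ($E{\left(N \right)} = - 16 \left(\left(\left(N^{2} + N N\right) - 2\right) + \left(\left(6 + N\right) - 1\right)\right) = - 16 \left(\left(\left(N^{2} + N^{2}\right) - 2\right) + \left(5 + N\right)\right) = - 16 \left(\left(2 N^{2} - 2\right) + \left(5 + N\right)\right) = - 16 \left(\left(-2 + 2 N^{2}\right) + \left(5 + N\right)\right) = - 16 \left(3 + N + 2 N^{2}\right) = -48 - 32 N^{2} - 16 N$)
$E{\left(-99 \right)} + \left(62570 - -201296\right) = \left(-48 - 32 \left(-99\right)^{2} - -1584\right) + \left(62570 - -201296\right) = \left(-48 - 313632 + 1584\right) + \left(62570 + 201296\right) = \left(-48 - 313632 + 1584\right) + 263866 = -312096 + 263866 = -48230$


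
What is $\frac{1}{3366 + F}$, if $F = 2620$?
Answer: $\frac{1}{5986} \approx 0.00016706$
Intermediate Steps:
$\frac{1}{3366 + F} = \frac{1}{3366 + 2620} = \frac{1}{5986}$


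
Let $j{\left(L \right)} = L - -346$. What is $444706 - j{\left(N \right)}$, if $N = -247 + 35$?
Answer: $444572$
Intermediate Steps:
$N = -212$
$j{\left(L \right)} = 346 + L$ ($j{\left(L \right)} = L + 346 = 346 + L$)
$444706 - j{\left(N \right)} = 444706 - \left(346 - 212\right) = 444706 - 134 = 444572$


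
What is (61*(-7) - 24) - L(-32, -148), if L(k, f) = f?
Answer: -303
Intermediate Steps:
(61*(-7) - 24) - L(-32, -148) = (61*(-7) - 24) - 1*(-148) = (-427 - 24) + 148 = -451 + 148 = -303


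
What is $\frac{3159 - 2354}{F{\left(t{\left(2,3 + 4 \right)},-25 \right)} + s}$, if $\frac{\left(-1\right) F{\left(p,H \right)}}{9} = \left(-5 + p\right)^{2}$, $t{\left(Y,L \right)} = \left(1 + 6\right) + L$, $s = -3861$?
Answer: $- \frac{161}{918} \approx -0.17538$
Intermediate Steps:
$t{\left(Y,L \right)} = 7 + L$
$F{\left(p,H \right)} = - 9 \left(-5 + p\right)^{2}$
$\frac{3159 - 2354}{F{\left(t{\left(2,3 + 4 \right)},-25 \right)} + s} = \frac{3159 - 2354}{- 9 \left(-5 + \left(7 + \left(3 + 4\right)\right)\right)^{2} - 3861} = \frac{805}{- 9 \left(-5 + \left(7 + 7\right)\right)^{2} - 3861} = \frac{805}{- 9 \left(-5 + 14\right)^{2} - 3861} = \frac{805}{- 9 \cdot 9^{2} - 3861} = \frac{805}{\left(-9\right) 81 - 3861} = \frac{805}{-729 - 3861} = \frac{805}{-4590} = 805 \left(- \frac{1}{4590}\right) = - \frac{161}{918}$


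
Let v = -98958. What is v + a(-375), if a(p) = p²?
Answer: 41667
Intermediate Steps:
v + a(-375) = -98958 + (-375)² = -98958 + 140625 = 41667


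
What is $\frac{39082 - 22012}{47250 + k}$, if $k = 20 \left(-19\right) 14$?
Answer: $\frac{1707}{4193} \approx 0.40711$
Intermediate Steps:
$k = -5320$ ($k = \left(-380\right) 14 = -5320$)
$\frac{39082 - 22012}{47250 + k} = \frac{39082 - 22012}{47250 - 5320} = \frac{17070}{41930} = 17070 \cdot \frac{1}{41930} = \frac{1707}{4193}$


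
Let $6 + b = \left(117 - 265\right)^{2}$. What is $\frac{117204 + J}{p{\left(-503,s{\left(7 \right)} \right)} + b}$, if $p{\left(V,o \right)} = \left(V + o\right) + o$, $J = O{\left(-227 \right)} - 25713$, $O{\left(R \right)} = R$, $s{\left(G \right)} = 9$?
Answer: $\frac{3968}{931} \approx 4.2621$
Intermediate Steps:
$b = 21898$ ($b = -6 + \left(117 - 265\right)^{2} = -6 + \left(-148\right)^{2} = -6 + 21904 = 21898$)
$J = -25940$ ($J = -227 - 25713 = -25940$)
$p{\left(V,o \right)} = V + 2 o$
$\frac{117204 + J}{p{\left(-503,s{\left(7 \right)} \right)} + b} = \frac{117204 - 25940}{\left(-503 + 2 \cdot 9\right) + 21898} = \frac{91264}{\left(-503 + 18\right) + 21898} = \frac{91264}{-485 + 21898} = \frac{91264}{21413} = 91264 \cdot \frac{1}{21413} = \frac{3968}{931}$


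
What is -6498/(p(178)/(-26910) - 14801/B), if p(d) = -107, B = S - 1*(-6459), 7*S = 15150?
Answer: 6858444060/1807411 ≈ 3794.6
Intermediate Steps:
S = 15150/7 (S = (⅐)*15150 = 15150/7 ≈ 2164.3)
B = 60363/7 (B = 15150/7 - 1*(-6459) = 15150/7 + 6459 = 60363/7 ≈ 8623.3)
-6498/(p(178)/(-26910) - 14801/B) = -6498/(-107/(-26910) - 14801/60363/7) = -6498/(-107*(-1/26910) - 14801*7/60363) = -6498/(107/26910 - 5453/3177) = -6498/(-1807411/1055470) = -6498*(-1055470/1807411) = 6858444060/1807411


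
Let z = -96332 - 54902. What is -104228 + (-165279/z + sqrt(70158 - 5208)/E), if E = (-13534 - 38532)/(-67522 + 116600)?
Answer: -15762652073/151234 - 122695*sqrt(2598)/26033 ≈ -1.0447e+5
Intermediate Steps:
z = -151234
E = -26033/24539 (E = -52066/49078 = -52066*1/49078 = -26033/24539 ≈ -1.0609)
-104228 + (-165279/z + sqrt(70158 - 5208)/E) = -104228 + (-165279/(-151234) + sqrt(70158 - 5208)/(-26033/24539)) = -104228 + (-165279*(-1/151234) + sqrt(64950)*(-24539/26033)) = -104228 + (165279/151234 + (5*sqrt(2598))*(-24539/26033)) = -104228 + (165279/151234 - 122695*sqrt(2598)/26033) = -15762652073/151234 - 122695*sqrt(2598)/26033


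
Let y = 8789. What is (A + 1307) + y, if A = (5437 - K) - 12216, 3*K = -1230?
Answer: 3727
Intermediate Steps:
K = -410 (K = (1/3)*(-1230) = -410)
A = -6369 (A = (5437 - 1*(-410)) - 12216 = (5437 + 410) - 12216 = 5847 - 12216 = -6369)
(A + 1307) + y = (-6369 + 1307) + 8789 = -5062 + 8789 = 3727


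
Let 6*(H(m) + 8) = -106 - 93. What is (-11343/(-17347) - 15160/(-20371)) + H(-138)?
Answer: -4437869179/111592338 ≈ -39.769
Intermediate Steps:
H(m) = -247/6 (H(m) = -8 + (-106 - 93)/6 = -8 + (1/6)*(-199) = -8 - 199/6 = -247/6)
(-11343/(-17347) - 15160/(-20371)) + H(-138) = (-11343/(-17347) - 15160/(-20371)) - 247/6 = (-11343*(-1/17347) - 15160*(-1/20371)) - 247/6 = (597/913 + 15160/20371) - 247/6 = 26002567/18598723 - 247/6 = -4437869179/111592338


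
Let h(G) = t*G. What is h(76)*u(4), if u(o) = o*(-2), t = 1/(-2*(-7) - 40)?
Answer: 304/13 ≈ 23.385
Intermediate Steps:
t = -1/26 (t = 1/(14 - 40) = 1/(-26) = -1/26 ≈ -0.038462)
h(G) = -G/26
u(o) = -2*o
h(76)*u(4) = (-1/26*76)*(-2*4) = -38/13*(-8) = 304/13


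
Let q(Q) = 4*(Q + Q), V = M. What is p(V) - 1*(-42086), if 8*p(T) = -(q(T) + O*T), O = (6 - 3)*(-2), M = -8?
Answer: 42088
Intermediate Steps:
V = -8
q(Q) = 8*Q (q(Q) = 4*(2*Q) = 8*Q)
O = -6 (O = 3*(-2) = -6)
p(T) = -T/4 (p(T) = (-(8*T - 6*T))/8 = (-2*T)/8 = -T/4)
p(V) - 1*(-42086) = -1/4*(-8) - 1*(-42086) = 2 + 42086 = 42088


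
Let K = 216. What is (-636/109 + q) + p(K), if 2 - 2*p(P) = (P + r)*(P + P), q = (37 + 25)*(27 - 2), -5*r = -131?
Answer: -27669669/545 ≈ -50770.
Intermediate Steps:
r = 131/5 (r = -1/5*(-131) = 131/5 ≈ 26.200)
q = 1550 (q = 62*25 = 1550)
p(P) = 1 - P*(131/5 + P) (p(P) = 1 - (P + 131/5)*(P + P)/2 = 1 - (131/5 + P)*2*P/2 = 1 - P*(131/5 + P))
(-636/109 + q) + p(K) = (-636/109 + 1550) + (1 - 1*216**2 - 131/5*216) = (-636/109 + 1550) + (1 - 1*46656 - 28296/5) = (-6*106/109 + 1550) + (1 - 46656 - 28296/5) = (-636/109 + 1550) - 261571/5 = 168314/109 - 261571/5 = -27669669/545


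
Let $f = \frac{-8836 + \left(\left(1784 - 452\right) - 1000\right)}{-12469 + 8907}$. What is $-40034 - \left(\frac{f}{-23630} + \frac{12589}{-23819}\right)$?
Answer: $- \frac{20065242833142161}{501211664785} \approx -40034.0$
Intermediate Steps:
$f = \frac{4252}{1781}$ ($f = \frac{-8836 + \left(1332 - 1000\right)}{-3562} = \left(-8836 + 332\right) \left(- \frac{1}{3562}\right) = \left(-8504\right) \left(- \frac{1}{3562}\right) = \frac{4252}{1781} \approx 2.3874$)
$-40034 - \left(\frac{f}{-23630} + \frac{12589}{-23819}\right) = -40034 - \left(\frac{4252}{1781 \left(-23630\right)} + \frac{12589}{-23819}\right) = -40034 - \left(\frac{4252}{1781} \left(- \frac{1}{23630}\right) + 12589 \left(- \frac{1}{23819}\right)\right) = -40034 - \left(- \frac{2126}{21042515} - \frac{12589}{23819}\right) = -40034 - - \frac{264954860529}{501211664785} = -40034 + \frac{264954860529}{501211664785} = - \frac{20065242833142161}{501211664785}$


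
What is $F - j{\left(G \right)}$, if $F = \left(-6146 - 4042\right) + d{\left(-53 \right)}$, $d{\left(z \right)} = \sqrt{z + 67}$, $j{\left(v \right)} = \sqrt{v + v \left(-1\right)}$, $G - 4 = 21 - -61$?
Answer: $-10188 + \sqrt{14} \approx -10184.0$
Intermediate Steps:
$G = 86$ ($G = 4 + \left(21 - -61\right) = 4 + \left(21 + 61\right) = 4 + 82 = 86$)
$j{\left(v \right)} = 0$ ($j{\left(v \right)} = \sqrt{v - v} = \sqrt{0} = 0$)
$d{\left(z \right)} = \sqrt{67 + z}$
$F = -10188 + \sqrt{14}$ ($F = \left(-6146 - 4042\right) + \sqrt{67 - 53} = -10188 + \sqrt{14} \approx -10184.0$)
$F - j{\left(G \right)} = \left(-10188 + \sqrt{14}\right) - 0 = \left(-10188 + \sqrt{14}\right) + 0 = -10188 + \sqrt{14}$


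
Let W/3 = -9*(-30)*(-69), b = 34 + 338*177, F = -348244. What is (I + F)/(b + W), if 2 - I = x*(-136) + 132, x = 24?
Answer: -34511/397 ≈ -86.929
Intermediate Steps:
b = 59860 (b = 34 + 59826 = 59860)
I = 3134 (I = 2 - (24*(-136) + 132) = 2 - (-3264 + 132) = 2 - 1*(-3132) = 2 + 3132 = 3134)
W = -55890 (W = 3*(-9*(-30)*(-69)) = 3*(270*(-69)) = 3*(-18630) = -55890)
(I + F)/(b + W) = (3134 - 348244)/(59860 - 55890) = -345110/3970 = -345110*1/3970 = -34511/397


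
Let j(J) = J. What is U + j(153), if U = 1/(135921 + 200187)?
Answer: 51424525/336108 ≈ 153.00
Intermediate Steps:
U = 1/336108 ≈ 2.9752e-6
U + j(153) = 1/336108 + 153 = 51424525/336108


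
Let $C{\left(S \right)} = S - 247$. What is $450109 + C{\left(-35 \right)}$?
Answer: $449827$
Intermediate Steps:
$C{\left(S \right)} = -247 + S$
$450109 + C{\left(-35 \right)} = 450109 - 282 = 449827$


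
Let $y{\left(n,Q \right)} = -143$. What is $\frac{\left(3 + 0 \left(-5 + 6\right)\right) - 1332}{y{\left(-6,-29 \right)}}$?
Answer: $\frac{1329}{143} \approx 9.2937$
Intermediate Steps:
$\frac{\left(3 + 0 \left(-5 + 6\right)\right) - 1332}{y{\left(-6,-29 \right)}} = \frac{\left(3 + 0 \left(-5 + 6\right)\right) - 1332}{-143} = \left(\left(3 + 0 \cdot 1\right) - 1332\right) \left(- \frac{1}{143}\right) = \left(\left(3 + 0\right) - 1332\right) \left(- \frac{1}{143}\right) = \left(3 - 1332\right) \left(- \frac{1}{143}\right) = \left(-1329\right) \left(- \frac{1}{143}\right) = \frac{1329}{143}$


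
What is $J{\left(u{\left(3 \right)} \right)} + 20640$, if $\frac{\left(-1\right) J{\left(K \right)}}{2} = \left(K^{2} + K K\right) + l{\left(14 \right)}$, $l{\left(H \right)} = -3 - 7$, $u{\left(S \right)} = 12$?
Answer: $20084$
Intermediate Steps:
$l{\left(H \right)} = -10$ ($l{\left(H \right)} = -3 - 7 = -10$)
$J{\left(K \right)} = 20 - 4 K^{2}$ ($J{\left(K \right)} = - 2 \left(\left(K^{2} + K K\right) - 10\right) = - 2 \left(\left(K^{2} + K^{2}\right) - 10\right) = - 2 \left(2 K^{2} - 10\right) = - 2 \left(-10 + 2 K^{2}\right) = 20 - 4 K^{2}$)
$J{\left(u{\left(3 \right)} \right)} + 20640 = \left(20 - 4 \cdot 12^{2}\right) + 20640 = \left(20 - 576\right) + 20640 = -556 + 20640 = 20084$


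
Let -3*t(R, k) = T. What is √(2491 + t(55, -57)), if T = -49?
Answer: √22566/3 ≈ 50.073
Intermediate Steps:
t(R, k) = 49/3 (t(R, k) = -⅓*(-49) = 49/3)
√(2491 + t(55, -57)) = √(2491 + 49/3) = √(7522/3) = √22566/3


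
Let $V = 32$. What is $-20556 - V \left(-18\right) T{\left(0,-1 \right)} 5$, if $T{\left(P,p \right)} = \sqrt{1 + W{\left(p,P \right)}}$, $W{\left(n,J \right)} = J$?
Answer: $-17676$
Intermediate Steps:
$T{\left(P,p \right)} = \sqrt{1 + P}$
$-20556 - V \left(-18\right) T{\left(0,-1 \right)} 5 = -20556 - 32 \left(-18\right) \sqrt{1 + 0} \cdot 5 = -20556 - - 576 \sqrt{1} \cdot 5 = -20556 - - 576 \cdot 1 \cdot 5 = -20556 - \left(-576\right) 5 = -20556 - -2880 = -20556 + 2880 = -17676$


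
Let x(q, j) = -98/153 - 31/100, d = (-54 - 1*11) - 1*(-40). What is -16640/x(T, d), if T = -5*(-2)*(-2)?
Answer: 254592000/14543 ≈ 17506.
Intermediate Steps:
T = -20 (T = 10*(-2) = -20)
d = -25 (d = (-54 - 11) + 40 = -65 + 40 = -25)
x(q, j) = -14543/15300 (x(q, j) = -98*1/153 - 31*1/100 = -98/153 - 31/100 = -14543/15300)
-16640/x(T, d) = -16640/(-14543/15300) = -16640*(-15300/14543) = 254592000/14543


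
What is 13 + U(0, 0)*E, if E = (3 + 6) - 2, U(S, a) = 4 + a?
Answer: 41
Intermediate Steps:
E = 7 (E = 9 - 2 = 7)
13 + U(0, 0)*E = 13 + (4 + 0)*7 = 13 + 4*7 = 13 + 28 = 41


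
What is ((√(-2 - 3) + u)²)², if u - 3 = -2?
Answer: (1 + I*√5)⁴ ≈ -4.0 - 35.777*I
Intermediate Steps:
u = 1 (u = 3 - 2 = 1)
((√(-2 - 3) + u)²)² = ((√(-2 - 3) + 1)²)² = ((√(-5) + 1)²)² = ((I*√5 + 1)²)² = ((1 + I*√5)²)² = (1 + I*√5)⁴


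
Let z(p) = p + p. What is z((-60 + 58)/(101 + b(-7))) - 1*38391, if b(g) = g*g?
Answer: -2879327/75 ≈ -38391.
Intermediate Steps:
b(g) = g²
z(p) = 2*p
z((-60 + 58)/(101 + b(-7))) - 1*38391 = 2*((-60 + 58)/(101 + (-7)²)) - 1*38391 = 2*(-2/(101 + 49)) - 38391 = 2*(-2/150) - 38391 = 2*(-2*1/150) - 38391 = 2*(-1/75) - 38391 = -2/75 - 38391 = -2879327/75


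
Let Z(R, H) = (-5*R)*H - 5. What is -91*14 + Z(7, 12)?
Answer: -1699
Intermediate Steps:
Z(R, H) = -5 - 5*H*R (Z(R, H) = -5*H*R - 5 = -5 - 5*H*R)
-91*14 + Z(7, 12) = -91*14 + (-5 - 5*12*7) = -1274 + (-5 - 420) = -1274 - 425 = -1699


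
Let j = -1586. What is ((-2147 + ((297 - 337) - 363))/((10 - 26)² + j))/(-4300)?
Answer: -51/114380 ≈ -0.00044588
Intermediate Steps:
((-2147 + ((297 - 337) - 363))/((10 - 26)² + j))/(-4300) = ((-2147 + ((297 - 337) - 363))/((10 - 26)² - 1586))/(-4300) = ((-2147 + (-40 - 363))/((-16)² - 1586))*(-1/4300) = ((-2147 - 403)/(256 - 1586))*(-1/4300) = -2550/(-1330)*(-1/4300) = -2550*(-1/1330)*(-1/4300) = (255/133)*(-1/4300) = -51/114380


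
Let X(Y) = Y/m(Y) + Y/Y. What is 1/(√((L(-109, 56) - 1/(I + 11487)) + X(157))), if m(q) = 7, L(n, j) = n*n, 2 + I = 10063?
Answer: 2*√400656201841/138124337 ≈ 0.0091653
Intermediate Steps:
I = 10061 (I = -2 + 10063 = 10061)
L(n, j) = n²
X(Y) = 1 + Y/7 (X(Y) = Y/7 + Y/Y = Y*(⅐) + 1 = Y/7 + 1 = 1 + Y/7)
1/(√((L(-109, 56) - 1/(I + 11487)) + X(157))) = 1/(√(((-109)² - 1/(10061 + 11487)) + (1 + (⅐)*157))) = 1/(√((11881 - 1/21548) + (1 + 157/7))) = 1/(√((11881 - 1*1/21548) + 164/7)) = 1/(√((11881 - 1/21548) + 164/7)) = 1/(√(256011787/21548 + 164/7)) = 1/(√(1795616381/150836)) = 1/(13*√400656201841/75418) = 2*√400656201841/138124337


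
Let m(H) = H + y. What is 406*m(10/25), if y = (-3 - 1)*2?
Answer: -15428/5 ≈ -3085.6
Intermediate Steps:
y = -8 (y = -4*2 = -8)
m(H) = -8 + H (m(H) = H - 8 = -8 + H)
406*m(10/25) = 406*(-8 + 10/25) = 406*(-8 + 10*(1/25)) = 406*(-8 + ⅖) = 406*(-38/5) = -15428/5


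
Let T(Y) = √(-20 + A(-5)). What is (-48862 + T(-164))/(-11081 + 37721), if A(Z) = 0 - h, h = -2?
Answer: -24431/13320 + I*√2/8880 ≈ -1.8342 + 0.00015926*I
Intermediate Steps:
A(Z) = 2 (A(Z) = 0 - 1*(-2) = 0 + 2 = 2)
T(Y) = 3*I*√2 (T(Y) = √(-20 + 2) = √(-18) = 3*I*√2)
(-48862 + T(-164))/(-11081 + 37721) = (-48862 + 3*I*√2)/(-11081 + 37721) = (-48862 + 3*I*√2)/26640 = (-48862 + 3*I*√2)*(1/26640) = -24431/13320 + I*√2/8880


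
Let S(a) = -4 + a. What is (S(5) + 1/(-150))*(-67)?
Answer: -9983/150 ≈ -66.553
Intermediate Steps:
(S(5) + 1/(-150))*(-67) = ((-4 + 5) + 1/(-150))*(-67) = (1 - 1/150)*(-67) = (149/150)*(-67) = -9983/150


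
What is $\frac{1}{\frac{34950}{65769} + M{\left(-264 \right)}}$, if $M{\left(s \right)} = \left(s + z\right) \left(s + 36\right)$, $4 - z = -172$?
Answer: $\frac{21923}{439874722} \approx 4.9839 \cdot 10^{-5}$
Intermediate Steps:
$z = 176$ ($z = 4 - -172 = 4 + 172 = 176$)
$M{\left(s \right)} = \left(36 + s\right) \left(176 + s\right)$ ($M{\left(s \right)} = \left(s + 176\right) \left(s + 36\right) = \left(176 + s\right) \left(36 + s\right) = \left(36 + s\right) \left(176 + s\right)$)
$\frac{1}{\frac{34950}{65769} + M{\left(-264 \right)}} = \frac{1}{\frac{34950}{65769} + \left(6336 + \left(-264\right)^{2} + 212 \left(-264\right)\right)} = \frac{1}{34950 \cdot \frac{1}{65769} + \left(6336 + 69696 - 55968\right)} = \frac{1}{\frac{11650}{21923} + 20064} = \frac{1}{\frac{439874722}{21923}} = \frac{21923}{439874722}$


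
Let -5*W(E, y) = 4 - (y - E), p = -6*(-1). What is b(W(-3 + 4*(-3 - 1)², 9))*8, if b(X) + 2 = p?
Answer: 32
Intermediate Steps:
p = 6
W(E, y) = -⅘ - E/5 + y/5 (W(E, y) = -(4 - (y - E))/5 = -(4 + (E - y))/5 = -(4 + E - y)/5 = -⅘ - E/5 + y/5)
b(X) = 4 (b(X) = -2 + 6 = 4)
b(W(-3 + 4*(-3 - 1)², 9))*8 = 4*8 = 32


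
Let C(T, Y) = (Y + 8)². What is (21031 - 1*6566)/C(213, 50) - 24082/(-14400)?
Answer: 36163481/6055200 ≈ 5.9723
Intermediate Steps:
C(T, Y) = (8 + Y)²
(21031 - 1*6566)/C(213, 50) - 24082/(-14400) = (21031 - 1*6566)/((8 + 50)²) - 24082/(-14400) = (21031 - 6566)/(58²) - 24082*(-1/14400) = 14465/3364 + 12041/7200 = 36163481/6055200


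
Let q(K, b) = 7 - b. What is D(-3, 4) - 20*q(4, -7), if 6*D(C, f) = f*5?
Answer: -830/3 ≈ -276.67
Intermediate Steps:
D(C, f) = 5*f/6 (D(C, f) = (f*5)/6 = (5*f)/6 = 5*f/6)
D(-3, 4) - 20*q(4, -7) = (5/6)*4 - 20*(7 - 1*(-7)) = 10/3 - 20*(7 + 7) = 10/3 - 20*14 = 10/3 - 280 = -830/3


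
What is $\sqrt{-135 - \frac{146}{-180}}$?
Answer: $\frac{i \sqrt{120770}}{30} \approx 11.584 i$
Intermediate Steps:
$\sqrt{-135 - \frac{146}{-180}} = \sqrt{-135 - - \frac{73}{90}} = \sqrt{-135 + \frac{73}{90}} = \sqrt{- \frac{12077}{90}} = \frac{i \sqrt{120770}}{30}$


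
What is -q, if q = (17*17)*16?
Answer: -4624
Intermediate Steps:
q = 4624 (q = 289*16 = 4624)
-q = -1*4624 = -4624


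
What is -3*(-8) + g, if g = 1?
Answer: 25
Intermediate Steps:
-3*(-8) + g = -3*(-8) + 1 = 24 + 1 = 25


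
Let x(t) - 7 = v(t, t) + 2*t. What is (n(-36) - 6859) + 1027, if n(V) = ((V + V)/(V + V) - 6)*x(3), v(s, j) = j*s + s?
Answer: -5957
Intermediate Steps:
v(s, j) = s + j*s
x(t) = 7 + 2*t + t*(1 + t) (x(t) = 7 + (t*(1 + t) + 2*t) = 7 + (2*t + t*(1 + t)) = 7 + 2*t + t*(1 + t))
n(V) = -125 (n(V) = ((V + V)/(V + V) - 6)*(7 + 3**2 + 3*3) = ((2*V)/((2*V)) - 6)*(7 + 9 + 9) = ((2*V)*(1/(2*V)) - 6)*25 = (1 - 6)*25 = -5*25 = -125)
(n(-36) - 6859) + 1027 = (-125 - 6859) + 1027 = -6984 + 1027 = -5957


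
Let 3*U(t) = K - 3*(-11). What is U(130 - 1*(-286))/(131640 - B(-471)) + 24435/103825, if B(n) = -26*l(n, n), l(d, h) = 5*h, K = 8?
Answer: 41325295/175447638 ≈ 0.23554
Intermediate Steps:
B(n) = -130*n
U(t) = 41/3 (U(t) = (8 - 3*(-11))/3 = (8 + 33)/3 = (⅓)*41 = 41/3)
U(130 - 1*(-286))/(131640 - B(-471)) + 24435/103825 = 41/(3*(131640 - (-130)*(-471))) + 24435/103825 = 41/(3*(131640 - 1*61230)) + 24435*(1/103825) = 41/(3*(131640 - 61230)) + 4887/20765 = (41/3)/70410 + 4887/20765 = (41/3)*(1/70410) + 4887/20765 = 41/211230 + 4887/20765 = 41325295/175447638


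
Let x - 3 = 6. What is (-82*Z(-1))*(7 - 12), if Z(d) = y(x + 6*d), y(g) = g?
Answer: 1230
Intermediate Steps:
x = 9 (x = 3 + 6 = 9)
Z(d) = 9 + 6*d
(-82*Z(-1))*(7 - 12) = (-82*(9 + 6*(-1)))*(7 - 12) = -82*(9 - 6)*(-5) = -82*3*(-5) = -246*(-5) = 1230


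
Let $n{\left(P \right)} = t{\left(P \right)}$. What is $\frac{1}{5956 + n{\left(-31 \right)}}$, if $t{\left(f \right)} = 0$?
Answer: $\frac{1}{5956} \approx 0.0001679$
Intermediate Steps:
$n{\left(P \right)} = 0$
$\frac{1}{5956 + n{\left(-31 \right)}} = \frac{1}{5956 + 0} = \frac{1}{5956}$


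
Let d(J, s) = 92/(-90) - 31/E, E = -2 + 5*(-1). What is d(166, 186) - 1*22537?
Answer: -7098082/315 ≈ -22534.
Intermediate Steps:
E = -7 (E = -2 - 5 = -7)
d(J, s) = 1073/315 (d(J, s) = 92/(-90) - 31/(-7) = 92*(-1/90) - 31*(-1/7) = -46/45 + 31/7 = 1073/315)
d(166, 186) - 1*22537 = 1073/315 - 1*22537 = 1073/315 - 22537 = -7098082/315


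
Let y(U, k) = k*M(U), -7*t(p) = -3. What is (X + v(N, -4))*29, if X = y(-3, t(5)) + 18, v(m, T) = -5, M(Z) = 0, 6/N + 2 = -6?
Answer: 377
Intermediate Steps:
N = -¾ (N = 6/(-2 - 6) = 6/(-8) = 6*(-⅛) = -¾ ≈ -0.75000)
t(p) = 3/7 (t(p) = -⅐*(-3) = 3/7)
y(U, k) = 0 (y(U, k) = k*0 = 0)
X = 18 (X = 0 + 18 = 18)
(X + v(N, -4))*29 = (18 - 5)*29 = 13*29 = 377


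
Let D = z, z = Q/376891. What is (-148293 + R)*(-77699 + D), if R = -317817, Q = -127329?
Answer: 13649649670233180/376891 ≈ 3.6216e+10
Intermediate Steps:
z = -127329/376891 ≈ -0.33784
D = -127329/376891 ≈ -0.33784
(-148293 + R)*(-77699 + D) = (-148293 - 317817)*(-77699 - 127329/376891) = -466110*(-29284181138/376891) = 13649649670233180/376891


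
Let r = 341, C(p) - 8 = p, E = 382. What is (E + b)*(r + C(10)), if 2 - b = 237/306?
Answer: 14032951/102 ≈ 1.3758e+5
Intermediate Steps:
C(p) = 8 + p
b = 125/102 (b = 2 - 237/306 = 2 - 1*79/102 = 2 - 79/102 = 125/102 ≈ 1.2255)
(E + b)*(r + C(10)) = (382 + 125/102)*(341 + (8 + 10)) = 39089*(341 + 18)/102 = (39089/102)*359 = 14032951/102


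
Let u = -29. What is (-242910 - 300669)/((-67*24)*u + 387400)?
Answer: -543579/434032 ≈ -1.2524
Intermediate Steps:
(-242910 - 300669)/((-67*24)*u + 387400) = (-242910 - 300669)/(-67*24*(-29) + 387400) = -543579/(-1608*(-29) + 387400) = -543579/(46632 + 387400) = -543579/434032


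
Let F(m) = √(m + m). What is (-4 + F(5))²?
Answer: (4 - √10)² ≈ 0.70178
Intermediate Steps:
F(m) = √2*√m (F(m) = √(2*m) = √2*√m)
(-4 + F(5))² = (-4 + √2*√5)² = (-4 + √10)²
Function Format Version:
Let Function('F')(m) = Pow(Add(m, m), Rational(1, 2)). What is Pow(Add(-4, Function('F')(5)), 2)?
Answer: Pow(Add(4, Mul(-1, Pow(10, Rational(1, 2)))), 2) ≈ 0.70178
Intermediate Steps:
Function('F')(m) = Mul(Pow(2, Rational(1, 2)), Pow(m, Rational(1, 2))) (Function('F')(m) = Pow(Mul(2, m), Rational(1, 2)) = Mul(Pow(2, Rational(1, 2)), Pow(m, Rational(1, 2))))
Pow(Add(-4, Function('F')(5)), 2) = Pow(Add(-4, Mul(Pow(2, Rational(1, 2)), Pow(5, Rational(1, 2)))), 2) = Pow(Add(-4, Pow(10, Rational(1, 2))), 2)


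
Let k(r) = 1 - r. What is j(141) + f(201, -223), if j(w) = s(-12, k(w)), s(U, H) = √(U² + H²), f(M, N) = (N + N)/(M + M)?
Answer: -223/201 + 4*√1234 ≈ 139.40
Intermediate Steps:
f(M, N) = N/M (f(M, N) = (2*N)/((2*M)) = (2*N)*(1/(2*M)) = N/M)
s(U, H) = √(H² + U²)
j(w) = √(144 + (1 - w)²) (j(w) = √((1 - w)² + (-12)²) = √((1 - w)² + 144) = √(144 + (1 - w)²))
j(141) + f(201, -223) = √(144 + (-1 + 141)²) - 223/201 = √(144 + 140²) - 223*1/201 = √(144 + 19600) - 223/201 = √19744 - 223/201 = 4*√1234 - 223/201 = -223/201 + 4*√1234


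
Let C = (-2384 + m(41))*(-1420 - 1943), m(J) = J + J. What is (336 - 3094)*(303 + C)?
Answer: -21352240182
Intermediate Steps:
m(J) = 2*J
C = 7741626 (C = (-2384 + 2*41)*(-1420 - 1943) = (-2384 + 82)*(-3363) = -2302*(-3363) = 7741626)
(336 - 3094)*(303 + C) = (336 - 3094)*(303 + 7741626) = -2758*7741929 = -21352240182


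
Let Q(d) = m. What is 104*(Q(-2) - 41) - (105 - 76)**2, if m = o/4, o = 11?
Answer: -4819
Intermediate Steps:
m = 11/4 ≈ 2.7500
Q(d) = 11/4
104*(Q(-2) - 41) - (105 - 76)**2 = 104*(11/4 - 41) - (105 - 76)**2 = 104*(-153/4) - 1*29**2 = -3978 - 1*841 = -3978 - 841 = -4819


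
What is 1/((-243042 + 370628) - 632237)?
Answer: -1/504651 ≈ -1.9816e-6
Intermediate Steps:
1/((-243042 + 370628) - 632237) = 1/(127586 - 632237) = 1/(-504651) = -1/504651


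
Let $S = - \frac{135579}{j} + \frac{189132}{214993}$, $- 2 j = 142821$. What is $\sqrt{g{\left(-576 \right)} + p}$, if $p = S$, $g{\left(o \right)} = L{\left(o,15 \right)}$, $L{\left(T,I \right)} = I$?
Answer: $\frac{\sqrt{1862432185420221932937}}{10235171751} \approx 4.2164$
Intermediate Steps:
$j = - \frac{142821}{2}$ ($j = \left(- \frac{1}{2}\right) 142821 = - \frac{142821}{2} \approx -71411.0$)
$S = \frac{28436364422}{10235171751}$ ($S = - \frac{135579}{- \frac{142821}{2}} + \frac{189132}{214993} = \left(-135579\right) \left(- \frac{2}{142821}\right) + 189132 \cdot \frac{1}{214993} = \frac{90386}{47607} + \frac{189132}{214993} = \frac{28436364422}{10235171751} \approx 2.7783$)
$g{\left(o \right)} = 15$
$p = \frac{28436364422}{10235171751} \approx 2.7783$
$\sqrt{g{\left(-576 \right)} + p} = \sqrt{15 + \frac{28436364422}{10235171751}} = \sqrt{\frac{181963940687}{10235171751}} = \frac{\sqrt{1862432185420221932937}}{10235171751}$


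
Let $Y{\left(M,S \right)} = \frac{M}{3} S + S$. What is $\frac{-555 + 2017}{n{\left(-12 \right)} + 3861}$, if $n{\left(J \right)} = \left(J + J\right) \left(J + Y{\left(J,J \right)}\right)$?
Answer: $\frac{1462}{3285} \approx 0.44505$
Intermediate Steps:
$Y{\left(M,S \right)} = S + \frac{M S}{3}$ ($Y{\left(M,S \right)} = \frac{M}{3} S + S = \frac{M S}{3} + S = S + \frac{M S}{3}$)
$n{\left(J \right)} = 2 J \left(J + \frac{J \left(3 + J\right)}{3}\right)$ ($n{\left(J \right)} = \left(J + J\right) \left(J + \frac{J \left(3 + J\right)}{3}\right) = 2 J \left(J + \frac{J \left(3 + J\right)}{3}\right)$)
$\frac{-555 + 2017}{n{\left(-12 \right)} + 3861} = \frac{-555 + 2017}{\frac{2 \left(-12\right)^{2} \left(6 - 12\right)}{3} + 3861} = \frac{1462}{\frac{2}{3} \cdot 144 \left(-6\right) + 3861} = \frac{1462}{-576 + 3861} = \frac{1462}{3285}$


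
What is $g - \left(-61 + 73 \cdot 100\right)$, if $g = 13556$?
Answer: $6317$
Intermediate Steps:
$g - \left(-61 + 73 \cdot 100\right) = 13556 - \left(-61 + 73 \cdot 100\right) = 13556 - \left(-61 + 7300\right) = 13556 - 7239 = 6317$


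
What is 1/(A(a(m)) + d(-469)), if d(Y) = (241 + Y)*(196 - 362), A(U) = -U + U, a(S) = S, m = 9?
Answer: 1/37848 ≈ 2.6421e-5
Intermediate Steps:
A(U) = 0
d(Y) = -40006 - 166*Y (d(Y) = (241 + Y)*(-166) = -40006 - 166*Y)
1/(A(a(m)) + d(-469)) = 1/(0 + (-40006 - 166*(-469))) = 1/(0 + (-40006 + 77854)) = 1/(0 + 37848) = 1/37848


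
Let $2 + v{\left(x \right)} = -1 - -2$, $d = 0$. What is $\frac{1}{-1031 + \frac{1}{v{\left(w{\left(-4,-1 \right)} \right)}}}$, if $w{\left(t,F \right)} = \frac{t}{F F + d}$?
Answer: $- \frac{1}{1032} \approx -0.00096899$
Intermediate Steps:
$w{\left(t,F \right)} = \frac{t}{F^{2}}$ ($w{\left(t,F \right)} = \frac{t}{F F + 0} = \frac{t}{F^{2} + 0} = \frac{t}{F^{2}}$)
$v{\left(x \right)} = -1$ ($v{\left(x \right)} = -2 - -1 = -2 + \left(-1 + 2\right) = -2 + 1 = -1$)
$\frac{1}{-1031 + \frac{1}{v{\left(w{\left(-4,-1 \right)} \right)}}} = \frac{1}{-1031 + \frac{1}{-1}} = \frac{1}{-1031 - 1} = \frac{1}{-1032} = - \frac{1}{1032}$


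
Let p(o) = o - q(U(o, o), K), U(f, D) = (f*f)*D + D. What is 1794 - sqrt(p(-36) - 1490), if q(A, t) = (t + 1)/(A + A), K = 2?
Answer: 1794 - I*sqrt(369655326714)/15564 ≈ 1794.0 - 39.064*I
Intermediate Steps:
U(f, D) = D + D*f**2 (U(f, D) = f**2*D + D = D*f**2 + D = D + D*f**2)
q(A, t) = (1 + t)/(2*A) (q(A, t) = (1 + t)/((2*A)) = (1 + t)*(1/(2*A)) = (1 + t)/(2*A))
p(o) = o - 3/(2*o*(1 + o**2)) (p(o) = o - (1 + 2)/(2*(o*(1 + o**2))) = o - 1/(o*(1 + o**2))*3/2 = o - 3/(2*o*(1 + o**2)))
1794 - sqrt(p(-36) - 1490) = 1794 - sqrt((1/2)*(-3 + 2*(-36)**2*(1 + (-36)**2))/(-36*(1 + (-36)**2)) - 1490) = 1794 - sqrt((1/2)*(-1/36)*(-3 + 2*1296*(1 + 1296))/(1 + 1296) - 1490) = 1794 - sqrt((1/2)*(-1/36)*(-3 + 2*1296*1297)/1297 - 1490) = 1794 - sqrt((1/2)*(-1/36)*(1/1297)*(-3 + 3361824) - 1490) = 1794 - sqrt((1/2)*(-1/36)*(1/1297)*3361821 - 1490) = 1794 - sqrt(-1120607/31128 - 1490) = 1794 - sqrt(-47501327/31128) = 1794 - I*sqrt(369655326714)/15564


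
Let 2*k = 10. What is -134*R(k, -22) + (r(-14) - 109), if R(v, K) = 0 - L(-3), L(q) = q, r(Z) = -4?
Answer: -515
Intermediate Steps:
k = 5 (k = (½)*10 = 5)
R(v, K) = 3 (R(v, K) = 0 - 1*(-3) = 0 + 3 = 3)
-134*R(k, -22) + (r(-14) - 109) = -134*3 + (-4 - 109) = -402 - 113 = -515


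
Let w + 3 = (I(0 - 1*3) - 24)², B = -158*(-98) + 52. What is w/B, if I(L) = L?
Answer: 363/7768 ≈ 0.046730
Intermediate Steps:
B = 15536 (B = 15484 + 52 = 15536)
w = 726 (w = -3 + ((0 - 1*3) - 24)² = -3 + ((0 - 3) - 24)² = -3 + (-3 - 24)² = -3 + (-27)² = -3 + 729 = 726)
w/B = 726/15536 = 726*(1/15536) = 363/7768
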